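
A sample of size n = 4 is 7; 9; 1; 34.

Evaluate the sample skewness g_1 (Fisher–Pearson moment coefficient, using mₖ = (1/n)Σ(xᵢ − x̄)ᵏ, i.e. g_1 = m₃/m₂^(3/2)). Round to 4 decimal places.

x̄ = (7 + 9 + 1 + 34) / 4 = 12.7500
deviations (xᵢ − x̄): -5.7500, -3.7500, -11.7500, 21.2500
Σ(xᵢ − x̄)² = 636.7500 ⇒ m₂ = 636.7500/4 = 159.18750
Σ(xᵢ − x̄)³ = 7730.6250 ⇒ m₃ = 7730.6250/4 = 1932.65625
m₂^(3/2) = 159.18750^(1.5) = 2008.46119
g_1 = m₃ / m₂^(3/2) = 1932.65625 / 2008.46119 ≈ 0.9623

0.9623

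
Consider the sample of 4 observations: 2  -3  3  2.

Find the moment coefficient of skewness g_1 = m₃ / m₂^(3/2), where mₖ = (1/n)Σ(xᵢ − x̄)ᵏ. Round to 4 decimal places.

-1.0466

x̄ = (2 - 3 + 3 + 2) / 4 = 1.0000
deviations (xᵢ − x̄): 1.0000, -4.0000, 2.0000, 1.0000
Σ(xᵢ − x̄)² = 22.0000 ⇒ m₂ = 22.0000/4 = 5.50000
Σ(xᵢ − x̄)³ = -54.0000 ⇒ m₃ = -54.0000/4 = -13.50000
m₂^(3/2) = 5.50000^(1.5) = 12.89864
g_1 = m₃ / m₂^(3/2) = -13.50000 / 12.89864 ≈ -1.0466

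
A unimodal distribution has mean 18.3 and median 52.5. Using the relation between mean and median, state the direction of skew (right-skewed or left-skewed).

left-skewed

mean − median = 18.3 − 52.5 = -34.2
mean < median ⇒ the longer tail is on the left ⇒ left-skewed (negatively skewed).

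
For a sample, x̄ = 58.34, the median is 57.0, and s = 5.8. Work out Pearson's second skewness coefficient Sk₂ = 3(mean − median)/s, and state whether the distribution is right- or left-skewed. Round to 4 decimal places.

0.6931, right-skewed

Sk₂ = 3(58.34 − 57.0) / 5.8 = 3 × 1.3400 / 5.8
    = 4.0200 / 5.8 ≈ 0.6931
Sk₂ > 0 ⇒ mean > median ⇒ right-skewed (positive skew).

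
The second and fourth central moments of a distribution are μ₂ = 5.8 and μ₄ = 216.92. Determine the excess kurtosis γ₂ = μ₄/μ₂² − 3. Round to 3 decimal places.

3.448

μ₂² = 5.8² = 33.64000
μ₄/μ₂² = 216.92 / 33.64000 = 6.44828
γ₂ = 6.44828 − 3 ≈ 3.448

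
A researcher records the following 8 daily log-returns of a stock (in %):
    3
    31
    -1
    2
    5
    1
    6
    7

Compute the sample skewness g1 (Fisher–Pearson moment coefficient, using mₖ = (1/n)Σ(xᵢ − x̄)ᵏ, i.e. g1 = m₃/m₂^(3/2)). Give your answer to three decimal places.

x̄ = (3 + 31 - 1 + 2 + 5 + 1 + 6 + 7) / 8 = 6.7500
deviations (xᵢ − x̄): -3.7500, 24.2500, -7.7500, -4.7500, -1.7500, -5.7500, -0.7500, 0.2500
Σ(xᵢ − x̄)² = 721.5000 ⇒ m₂ = 721.5000/8 = 90.18750
Σ(xᵢ − x̄)³ = 13439.2500 ⇒ m₃ = 13439.2500/8 = 1679.90625
m₂^(3/2) = 90.18750^(1.5) = 856.48453
g1 = m₃ / m₂^(3/2) = 1679.90625 / 856.48453 ≈ 1.961

1.961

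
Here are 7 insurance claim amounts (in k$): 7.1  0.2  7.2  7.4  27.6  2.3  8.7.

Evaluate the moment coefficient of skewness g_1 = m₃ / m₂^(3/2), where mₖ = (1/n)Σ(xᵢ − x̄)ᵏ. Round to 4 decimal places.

x̄ = (7.1 + 0.2 + 7.2 + 7.4 + 27.6 + 2.3 + 8.7) / 7 = 8.6429
deviations (xᵢ − x̄): -1.5429, -8.4429, -1.4429, -1.2429, 18.9571, -6.3429, 0.0571
Σ(xᵢ − x̄)² = 476.8971 ⇒ m₂ = 476.8971/7 = 68.12816
Σ(xᵢ − x̄)³ = 5947.0871 ⇒ m₃ = 5947.0871/7 = 849.58387
m₂^(3/2) = 68.12816^(1.5) = 562.32840
g_1 = m₃ / m₂^(3/2) = 849.58387 / 562.32840 ≈ 1.5108

1.5108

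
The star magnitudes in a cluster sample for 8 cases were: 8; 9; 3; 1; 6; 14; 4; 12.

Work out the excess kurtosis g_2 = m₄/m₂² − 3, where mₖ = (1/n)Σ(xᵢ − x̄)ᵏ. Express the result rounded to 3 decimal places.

x̄ = 7.1250
Σ(xᵢ − x̄)² = 140.8750 ⇒ m₂ = 17.60938
Σ(xᵢ − x̄)⁴ = 4605.7129 ⇒ m₄ = 575.71411
m₂² = 310.09009
g_2 = m₄/m₂² − 3 = 1.85660 − 3 ≈ -1.143

-1.143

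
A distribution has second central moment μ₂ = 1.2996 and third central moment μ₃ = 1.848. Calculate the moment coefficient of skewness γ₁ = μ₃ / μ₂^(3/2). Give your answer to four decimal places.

σ = √μ₂ = √1.2996 = 1.14000
σ³ = μ₂^(3/2) = 1.48154
γ₁ = μ₃/σ³ = 1.848 / 1.48154 ≈ 1.2473

1.2473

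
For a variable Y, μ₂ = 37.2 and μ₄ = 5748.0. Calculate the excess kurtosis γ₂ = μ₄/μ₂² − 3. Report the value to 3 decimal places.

1.154

μ₂² = 37.2² = 1383.84000
μ₄/μ₂² = 5748.0 / 1383.84000 = 4.15366
γ₂ = 4.15366 − 3 ≈ 1.154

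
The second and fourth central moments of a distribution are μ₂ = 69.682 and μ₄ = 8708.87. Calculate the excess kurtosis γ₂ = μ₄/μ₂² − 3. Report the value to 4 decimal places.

μ₂² = 69.682² = 4855.58112
μ₄/μ₂² = 8708.87 / 4855.58112 = 1.79358
γ₂ = 1.79358 − 3 ≈ -1.2064

-1.2064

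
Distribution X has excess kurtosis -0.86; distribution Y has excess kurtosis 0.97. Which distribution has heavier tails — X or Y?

Y

Higher excess kurtosis ⇒ heavier tails relative to the normal distribution.
-0.86 vs 0.97: the larger is 0.97, so Y has heavier tails. (Y is leptokurtic — heavier-than-normal tails; the other is platykurtic.)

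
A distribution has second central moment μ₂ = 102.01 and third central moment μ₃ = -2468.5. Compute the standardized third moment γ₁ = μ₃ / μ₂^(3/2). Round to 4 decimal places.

σ = √μ₂ = √102.01 = 10.10000
σ³ = μ₂^(3/2) = 1030.30100
γ₁ = μ₃/σ³ = -2468.5 / 1030.30100 ≈ -2.3959

-2.3959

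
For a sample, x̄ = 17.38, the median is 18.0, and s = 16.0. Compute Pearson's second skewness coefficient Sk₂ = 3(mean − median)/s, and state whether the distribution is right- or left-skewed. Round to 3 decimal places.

-0.116, left-skewed

Sk₂ = 3(17.38 − 18.0) / 16.0 = 3 × -0.6200 / 16.0
    = -1.8600 / 16.0 ≈ -0.116
Sk₂ < 0 ⇒ mean < median ⇒ left-skewed (negative skew).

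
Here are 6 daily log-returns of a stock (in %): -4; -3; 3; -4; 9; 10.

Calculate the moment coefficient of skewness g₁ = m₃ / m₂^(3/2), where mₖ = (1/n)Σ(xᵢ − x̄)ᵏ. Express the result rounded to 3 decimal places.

0.324

x̄ = (-4 - 3 + 3 - 4 + 9 + 10) / 6 = 1.8333
deviations (xᵢ − x̄): -5.8333, -4.8333, 1.1667, -5.8333, 7.1667, 8.1667
Σ(xᵢ − x̄)² = 210.8333 ⇒ m₂ = 210.8333/6 = 35.13889
Σ(xᵢ − x̄)³ = 404.4444 ⇒ m₃ = 404.4444/6 = 67.40741
m₂^(3/2) = 35.13889^(1.5) = 208.29653
g₁ = m₃ / m₂^(3/2) = 67.40741 / 208.29653 ≈ 0.324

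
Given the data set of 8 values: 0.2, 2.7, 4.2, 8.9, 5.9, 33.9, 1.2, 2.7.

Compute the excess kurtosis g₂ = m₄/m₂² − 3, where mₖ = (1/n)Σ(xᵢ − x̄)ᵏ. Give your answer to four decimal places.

2.4516

x̄ = 7.4625
Σ(xᵢ − x̄)² = 851.4188 ⇒ m₂ = 106.42734
Σ(xᵢ − x̄)⁴ = 493991.5472 ⇒ m₄ = 61748.94341
m₂² = 11326.77950
g₂ = m₄/m₂² − 3 = 5.45159 − 3 ≈ 2.4516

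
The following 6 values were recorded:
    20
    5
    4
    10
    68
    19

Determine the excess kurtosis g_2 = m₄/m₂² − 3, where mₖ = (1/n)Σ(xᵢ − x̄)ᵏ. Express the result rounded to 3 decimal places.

x̄ = 21.0000
Σ(xᵢ − x̄)² = 2880.0000 ⇒ m₂ = 480.00000
Σ(xᵢ − x̄)⁴ = 5043396.0000 ⇒ m₄ = 840566.00000
m₂² = 230400.00000
g_2 = m₄/m₂² − 3 = 3.64829 − 3 ≈ 0.648

0.648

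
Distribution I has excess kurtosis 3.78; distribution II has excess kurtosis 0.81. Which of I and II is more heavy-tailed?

I

Higher excess kurtosis ⇒ heavier tails relative to the normal distribution.
3.78 vs 0.81: the larger is 3.78, so I has heavier tails.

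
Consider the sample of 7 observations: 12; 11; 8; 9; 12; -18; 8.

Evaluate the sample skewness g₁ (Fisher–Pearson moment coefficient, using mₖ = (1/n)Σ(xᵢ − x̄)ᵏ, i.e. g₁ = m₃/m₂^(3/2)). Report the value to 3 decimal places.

x̄ = (12 + 11 + 8 + 9 + 12 - 18 + 8) / 7 = 6.0000
deviations (xᵢ − x̄): 6.0000, 5.0000, 2.0000, 3.0000, 6.0000, -24.0000, 2.0000
Σ(xᵢ − x̄)² = 690.0000 ⇒ m₂ = 690.0000/7 = 98.57143
Σ(xᵢ − x̄)³ = -13224.0000 ⇒ m₃ = -13224.0000/7 = -1889.14286
m₂^(3/2) = 98.57143^(1.5) = 978.64814
g₁ = m₃ / m₂^(3/2) = -1889.14286 / 978.64814 ≈ -1.930

-1.930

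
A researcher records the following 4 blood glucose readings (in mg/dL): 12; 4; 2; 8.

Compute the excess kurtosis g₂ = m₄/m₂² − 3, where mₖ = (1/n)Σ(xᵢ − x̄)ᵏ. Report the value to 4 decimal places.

-1.4266

x̄ = 6.5000
Σ(xᵢ − x̄)² = 59.0000 ⇒ m₂ = 14.75000
Σ(xᵢ − x̄)⁴ = 1369.2500 ⇒ m₄ = 342.31250
m₂² = 217.56250
g₂ = m₄/m₂² − 3 = 1.57340 − 3 ≈ -1.4266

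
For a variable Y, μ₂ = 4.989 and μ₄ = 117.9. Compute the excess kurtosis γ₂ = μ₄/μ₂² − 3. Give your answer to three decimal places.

1.737

μ₂² = 4.989² = 24.89012
μ₄/μ₂² = 117.9 / 24.89012 = 4.73682
γ₂ = 4.73682 − 3 ≈ 1.737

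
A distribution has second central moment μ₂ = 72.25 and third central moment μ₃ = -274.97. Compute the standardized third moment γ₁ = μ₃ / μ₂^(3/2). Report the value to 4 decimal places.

σ = √μ₂ = √72.25 = 8.50000
σ³ = μ₂^(3/2) = 614.12500
γ₁ = μ₃/σ³ = -274.97 / 614.12500 ≈ -0.4477

-0.4477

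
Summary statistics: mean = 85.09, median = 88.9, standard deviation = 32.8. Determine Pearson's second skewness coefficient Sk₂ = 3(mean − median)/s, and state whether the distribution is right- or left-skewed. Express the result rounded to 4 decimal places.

Sk₂ = 3(85.09 − 88.9) / 32.8 = 3 × -3.8100 / 32.8
    = -11.4300 / 32.8 ≈ -0.3485
Sk₂ < 0 ⇒ mean < median ⇒ left-skewed (negative skew).

-0.3485, left-skewed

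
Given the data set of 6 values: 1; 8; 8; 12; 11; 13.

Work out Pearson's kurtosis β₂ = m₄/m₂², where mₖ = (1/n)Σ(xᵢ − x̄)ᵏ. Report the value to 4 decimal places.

x̄ = 8.8333
Σ(xᵢ − x̄)² = 94.8333 ⇒ m₂ = 15.80556
Σ(xᵢ − x̄)⁴ = 4190.1528 ⇒ m₄ = 698.35880
m₂² = 249.81559
β₂ = m₄/m₂² = 698.35880 / 249.81559 ≈ 2.7955

2.7955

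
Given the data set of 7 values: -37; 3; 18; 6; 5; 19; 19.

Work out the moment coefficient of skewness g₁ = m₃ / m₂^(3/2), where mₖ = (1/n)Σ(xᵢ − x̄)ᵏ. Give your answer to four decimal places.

-1.5158

x̄ = (-37 + 3 + 18 + 6 + 5 + 19 + 19) / 7 = 4.7143
deviations (xᵢ − x̄): -41.7143, -1.7143, 13.2857, 1.2857, 0.2857, 14.2857, 14.2857
Σ(xᵢ − x̄)² = 2329.4286 ⇒ m₂ = 2329.4286/7 = 332.77551
Σ(xᵢ − x̄)³ = -64413.1837 ⇒ m₃ = -64413.1837/7 = -9201.88338
m₂^(3/2) = 332.77551^(1.5) = 6070.53597
g₁ = m₃ / m₂^(3/2) = -9201.88338 / 6070.53597 ≈ -1.5158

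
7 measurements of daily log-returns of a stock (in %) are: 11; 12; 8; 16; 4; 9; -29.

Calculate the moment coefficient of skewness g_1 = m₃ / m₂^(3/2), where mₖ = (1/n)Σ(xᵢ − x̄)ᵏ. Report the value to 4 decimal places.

-1.7925

x̄ = (11 + 12 + 8 + 16 + 4 + 9 - 29) / 7 = 4.4286
deviations (xᵢ − x̄): 6.5714, 7.5714, 3.5714, 11.5714, -0.4286, 4.5714, -33.4286
Σ(xᵢ − x̄)² = 1385.7143 ⇒ m₂ = 1385.7143/7 = 197.95918
Σ(xᵢ − x̄)³ = -34947.1837 ⇒ m₃ = -34947.1837/7 = -4992.45481
m₂^(3/2) = 197.95918^(1.5) = 2785.24550
g_1 = m₃ / m₂^(3/2) = -4992.45481 / 2785.24550 ≈ -1.7925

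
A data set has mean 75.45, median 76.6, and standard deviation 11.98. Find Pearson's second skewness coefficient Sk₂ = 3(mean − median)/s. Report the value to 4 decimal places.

-0.2880

Sk₂ = 3(75.45 − 76.6) / 11.98 = 3 × -1.1500 / 11.98
    = -3.4500 / 11.98 ≈ -0.2880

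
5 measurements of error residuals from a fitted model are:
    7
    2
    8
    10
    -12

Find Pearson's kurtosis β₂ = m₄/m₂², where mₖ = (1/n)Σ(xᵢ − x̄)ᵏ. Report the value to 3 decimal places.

2.699

x̄ = 3.0000
Σ(xᵢ − x̄)² = 316.0000 ⇒ m₂ = 63.20000
Σ(xᵢ − x̄)⁴ = 53908.0000 ⇒ m₄ = 10781.60000
m₂² = 3994.24000
β₂ = m₄/m₂² = 10781.60000 / 3994.24000 ≈ 2.699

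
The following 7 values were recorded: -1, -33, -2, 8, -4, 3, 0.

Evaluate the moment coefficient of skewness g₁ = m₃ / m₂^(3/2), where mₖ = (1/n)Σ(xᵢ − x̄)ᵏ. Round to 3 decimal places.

-1.662

x̄ = (-1 - 33 - 2 + 8 - 4 + 3 + 0) / 7 = -4.1429
deviations (xᵢ − x̄): 3.1429, -28.8571, 2.1429, 12.1429, 0.1429, 7.1429, 4.1429
Σ(xᵢ − x̄)² = 1062.8571 ⇒ m₂ = 1062.8571/7 = 151.83673
Σ(xᵢ − x̄)³ = -21763.4694 ⇒ m₃ = -21763.4694/7 = -3109.06706
m₂^(3/2) = 151.83673^(1.5) = 1870.96336
g₁ = m₃ / m₂^(3/2) = -3109.06706 / 1870.96336 ≈ -1.662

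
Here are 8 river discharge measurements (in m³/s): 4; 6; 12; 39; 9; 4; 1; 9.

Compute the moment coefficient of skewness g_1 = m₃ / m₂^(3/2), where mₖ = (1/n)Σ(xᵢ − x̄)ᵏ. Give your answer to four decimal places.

1.8963

x̄ = (4 + 6 + 12 + 39 + 9 + 4 + 1 + 9) / 8 = 10.5000
deviations (xᵢ − x̄): -6.5000, -4.5000, 1.5000, 28.5000, -1.5000, -6.5000, -9.5000, -1.5000
Σ(xᵢ − x̄)² = 1014.0000 ⇒ m₂ = 1014.0000/8 = 126.75000
Σ(xᵢ − x̄)³ = 21648.0000 ⇒ m₃ = 21648.0000/8 = 2706.00000
m₂^(3/2) = 126.75000^(1.5) = 1426.99336
g_1 = m₃ / m₂^(3/2) = 2706.00000 / 1426.99336 ≈ 1.8963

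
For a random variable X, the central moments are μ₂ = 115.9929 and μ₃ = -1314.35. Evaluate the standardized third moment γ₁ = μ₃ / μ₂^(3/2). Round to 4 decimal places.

σ = √μ₂ = √115.9929 = 10.77000
σ³ = μ₂^(3/2) = 1249.24353
γ₁ = μ₃/σ³ = -1314.35 / 1249.24353 ≈ -1.0521

-1.0521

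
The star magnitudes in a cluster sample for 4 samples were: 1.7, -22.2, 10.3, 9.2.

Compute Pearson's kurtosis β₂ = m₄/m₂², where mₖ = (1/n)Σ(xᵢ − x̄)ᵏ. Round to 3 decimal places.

x̄ = -0.2500
Σ(xᵢ − x̄)² = 686.2100 ⇒ m₂ = 171.55250
Σ(xᵢ − x̄)⁴ = 252511.2910 ⇒ m₄ = 63127.82276
m₂² = 29430.26026
β₂ = m₄/m₂² = 63127.82276 / 29430.26026 ≈ 2.145

2.145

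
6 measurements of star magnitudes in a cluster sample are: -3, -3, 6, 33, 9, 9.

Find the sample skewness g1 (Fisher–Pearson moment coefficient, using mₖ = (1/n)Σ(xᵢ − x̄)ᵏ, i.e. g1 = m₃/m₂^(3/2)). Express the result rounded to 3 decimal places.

1.109

x̄ = (-3 - 3 + 6 + 33 + 9 + 9) / 6 = 8.5000
deviations (xᵢ − x̄): -11.5000, -11.5000, -2.5000, 24.5000, 0.5000, 0.5000
Σ(xᵢ − x̄)² = 871.5000 ⇒ m₂ = 871.5000/6 = 145.25000
Σ(xᵢ − x̄)³ = 11649.0000 ⇒ m₃ = 11649.0000/6 = 1941.50000
m₂^(3/2) = 145.25000^(1.5) = 1750.54876
g1 = m₃ / m₂^(3/2) = 1941.50000 / 1750.54876 ≈ 1.109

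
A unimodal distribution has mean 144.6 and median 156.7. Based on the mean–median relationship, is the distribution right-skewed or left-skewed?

left-skewed

mean − median = 144.6 − 156.7 = -12.1
mean < median ⇒ the longer tail is on the left ⇒ left-skewed (negatively skewed).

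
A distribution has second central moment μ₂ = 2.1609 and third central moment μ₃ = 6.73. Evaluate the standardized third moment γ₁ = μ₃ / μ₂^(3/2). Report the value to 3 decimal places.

2.119

σ = √μ₂ = √2.1609 = 1.47000
σ³ = μ₂^(3/2) = 3.17652
γ₁ = μ₃/σ³ = 6.73 / 3.17652 ≈ 2.119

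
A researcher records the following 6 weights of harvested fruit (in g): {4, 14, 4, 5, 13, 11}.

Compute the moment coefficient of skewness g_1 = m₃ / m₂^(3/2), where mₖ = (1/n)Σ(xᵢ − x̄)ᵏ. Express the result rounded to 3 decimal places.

x̄ = (4 + 14 + 4 + 5 + 13 + 11) / 6 = 8.5000
deviations (xᵢ − x̄): -4.5000, 5.5000, -4.5000, -3.5000, 4.5000, 2.5000
Σ(xᵢ − x̄)² = 109.5000 ⇒ m₂ = 109.5000/6 = 18.25000
Σ(xᵢ − x̄)³ = 48.0000 ⇒ m₃ = 48.0000/6 = 8.00000
m₂^(3/2) = 18.25000^(1.5) = 77.96403
g_1 = m₃ / m₂^(3/2) = 8.00000 / 77.96403 ≈ 0.103

0.103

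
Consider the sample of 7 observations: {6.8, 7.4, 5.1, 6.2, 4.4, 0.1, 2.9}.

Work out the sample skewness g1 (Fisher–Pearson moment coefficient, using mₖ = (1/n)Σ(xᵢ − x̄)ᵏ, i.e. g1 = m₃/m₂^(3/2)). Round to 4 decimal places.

-0.7812

x̄ = (6.8 + 7.4 + 5.1 + 6.2 + 4.4 + 0.1 + 2.9) / 7 = 4.7000
deviations (xᵢ − x̄): 2.1000, 2.7000, 0.4000, 1.5000, -0.3000, -4.6000, -1.8000
Σ(xᵢ − x̄)² = 38.6000 ⇒ m₂ = 38.6000/7 = 5.51429
Σ(xᵢ − x̄)³ = -70.8120 ⇒ m₃ = -70.8120/7 = -10.11600
m₂^(3/2) = 5.51429^(1.5) = 12.94893
g1 = m₃ / m₂^(3/2) = -10.11600 / 12.94893 ≈ -0.7812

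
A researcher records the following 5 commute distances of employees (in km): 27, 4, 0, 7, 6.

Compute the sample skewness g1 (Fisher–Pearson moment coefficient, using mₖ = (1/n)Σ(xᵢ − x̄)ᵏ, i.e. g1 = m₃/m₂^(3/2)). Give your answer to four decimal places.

1.2500

x̄ = (27 + 4 + 0 + 7 + 6) / 5 = 8.8000
deviations (xᵢ − x̄): 18.2000, -4.8000, -8.8000, -1.8000, -2.8000
Σ(xᵢ − x̄)² = 442.8000 ⇒ m₂ = 442.8000/5 = 88.56000
Σ(xᵢ − x̄)³ = 5208.7200 ⇒ m₃ = 5208.7200/5 = 1041.74400
m₂^(3/2) = 88.56000^(1.5) = 833.40560
g1 = m₃ / m₂^(3/2) = 1041.74400 / 833.40560 ≈ 1.2500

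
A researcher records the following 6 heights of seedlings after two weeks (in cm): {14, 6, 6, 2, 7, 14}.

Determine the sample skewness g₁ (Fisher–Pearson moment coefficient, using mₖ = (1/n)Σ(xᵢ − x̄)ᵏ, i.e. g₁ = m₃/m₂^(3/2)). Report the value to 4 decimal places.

x̄ = (14 + 6 + 6 + 2 + 7 + 14) / 6 = 8.1667
deviations (xᵢ − x̄): 5.8333, -2.1667, -2.1667, -6.1667, -1.1667, 5.8333
Σ(xᵢ − x̄)² = 116.8333 ⇒ m₂ = 116.8333/6 = 19.47222
Σ(xᵢ − x̄)³ = 140.5556 ⇒ m₃ = 140.5556/6 = 23.42593
m₂^(3/2) = 19.47222^(1.5) = 85.92574
g₁ = m₃ / m₂^(3/2) = 23.42593 / 85.92574 ≈ 0.2726

0.2726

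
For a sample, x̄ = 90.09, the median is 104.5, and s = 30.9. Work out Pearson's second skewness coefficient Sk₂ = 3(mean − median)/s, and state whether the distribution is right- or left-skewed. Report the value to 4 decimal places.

Sk₂ = 3(90.09 − 104.5) / 30.9 = 3 × -14.4100 / 30.9
    = -43.2300 / 30.9 ≈ -1.3990
Sk₂ < 0 ⇒ mean < median ⇒ left-skewed (negative skew).

-1.3990, left-skewed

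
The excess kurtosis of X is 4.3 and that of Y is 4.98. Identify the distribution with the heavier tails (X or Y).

Y

Higher excess kurtosis ⇒ heavier tails relative to the normal distribution.
4.3 vs 4.98: the larger is 4.98, so Y has heavier tails.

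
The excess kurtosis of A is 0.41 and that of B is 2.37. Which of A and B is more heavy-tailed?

Higher excess kurtosis ⇒ heavier tails relative to the normal distribution.
0.41 vs 2.37: the larger is 2.37, so B has heavier tails.

B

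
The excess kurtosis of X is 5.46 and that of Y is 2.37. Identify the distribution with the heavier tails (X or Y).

X

Higher excess kurtosis ⇒ heavier tails relative to the normal distribution.
5.46 vs 2.37: the larger is 5.46, so X has heavier tails.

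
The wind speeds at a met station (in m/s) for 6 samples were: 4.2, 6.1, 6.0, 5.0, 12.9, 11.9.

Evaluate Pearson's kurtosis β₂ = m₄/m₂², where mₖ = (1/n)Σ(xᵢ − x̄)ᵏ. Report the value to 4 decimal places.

1.5701

x̄ = 7.6833
Σ(xᵢ − x̄)² = 69.6683 ⇒ m₂ = 11.61139
Σ(xᵢ − x̄)⁴ = 1270.1015 ⇒ m₄ = 211.68359
m₂² = 134.82435
β₂ = m₄/m₂² = 211.68359 / 134.82435 ≈ 1.5701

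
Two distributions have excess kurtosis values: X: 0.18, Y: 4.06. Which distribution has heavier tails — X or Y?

Y

Higher excess kurtosis ⇒ heavier tails relative to the normal distribution.
0.18 vs 4.06: the larger is 4.06, so Y has heavier tails.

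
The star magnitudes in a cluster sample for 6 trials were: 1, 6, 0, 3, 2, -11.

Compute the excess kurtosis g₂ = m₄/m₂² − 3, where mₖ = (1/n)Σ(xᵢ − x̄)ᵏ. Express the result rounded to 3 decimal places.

x̄ = 0.1667
Σ(xᵢ − x̄)² = 170.8333 ⇒ m₂ = 28.47222
Σ(xᵢ − x̄)⁴ = 16782.8194 ⇒ m₄ = 2797.13657
m₂² = 810.66744
g₂ = m₄/m₂² − 3 = 3.45041 − 3 ≈ 0.450

0.450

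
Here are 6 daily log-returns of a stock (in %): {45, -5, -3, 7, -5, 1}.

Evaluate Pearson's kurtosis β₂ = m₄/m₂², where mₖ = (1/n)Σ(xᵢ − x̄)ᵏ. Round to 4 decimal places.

x̄ = 6.6667
Σ(xᵢ − x̄)² = 1867.3333 ⇒ m₂ = 311.22222
Σ(xᵢ − x̄)⁴ = 2206082.4444 ⇒ m₄ = 367680.40741
m₂² = 96859.27160
β₂ = m₄/m₂² = 367680.40741 / 96859.27160 ≈ 3.7960

3.7960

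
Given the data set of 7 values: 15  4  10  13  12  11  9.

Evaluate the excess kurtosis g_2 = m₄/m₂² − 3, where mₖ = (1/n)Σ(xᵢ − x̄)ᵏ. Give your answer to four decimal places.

x̄ = 10.5714
Σ(xᵢ − x̄)² = 73.7143 ⇒ m₂ = 10.53061
Σ(xᵢ − x̄)⁴ = 2294.6589 ⇒ m₄ = 327.80841
m₂² = 110.89379
g_2 = m₄/m₂² − 3 = 2.95606 − 3 ≈ -0.0439

-0.0439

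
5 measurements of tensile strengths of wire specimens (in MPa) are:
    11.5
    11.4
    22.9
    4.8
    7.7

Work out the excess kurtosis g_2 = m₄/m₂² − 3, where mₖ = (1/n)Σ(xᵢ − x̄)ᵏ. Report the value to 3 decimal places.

-0.426

x̄ = 11.6600
Σ(xᵢ − x̄)² = 189.1720 ⇒ m₂ = 37.83440
Σ(xᵢ − x̄)⁴ = 18421.7129 ⇒ m₄ = 3684.34259
m₂² = 1431.44182
g_2 = m₄/m₂² − 3 = 2.57387 − 3 ≈ -0.426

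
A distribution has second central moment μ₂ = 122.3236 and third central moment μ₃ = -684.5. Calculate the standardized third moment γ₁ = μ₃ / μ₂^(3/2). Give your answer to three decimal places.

σ = √μ₂ = √122.3236 = 11.06000
σ³ = μ₂^(3/2) = 1352.89902
γ₁ = μ₃/σ³ = -684.5 / 1352.89902 ≈ -0.506

-0.506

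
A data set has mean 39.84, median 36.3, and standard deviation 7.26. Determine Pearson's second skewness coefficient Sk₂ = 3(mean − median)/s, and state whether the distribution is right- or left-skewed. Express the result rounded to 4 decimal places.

1.4628, right-skewed

Sk₂ = 3(39.84 − 36.3) / 7.26 = 3 × 3.5400 / 7.26
    = 10.6200 / 7.26 ≈ 1.4628
Sk₂ > 0 ⇒ mean > median ⇒ right-skewed (positive skew).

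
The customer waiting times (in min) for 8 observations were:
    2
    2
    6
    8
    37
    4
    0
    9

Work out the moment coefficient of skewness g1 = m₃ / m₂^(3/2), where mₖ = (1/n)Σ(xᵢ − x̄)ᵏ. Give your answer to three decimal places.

x̄ = (2 + 2 + 6 + 8 + 37 + 4 + 0 + 9) / 8 = 8.5000
deviations (xᵢ − x̄): -6.5000, -6.5000, -2.5000, -0.5000, 28.5000, -4.5000, -8.5000, 0.5000
Σ(xᵢ − x̄)² = 996.0000 ⇒ m₂ = 996.0000/8 = 124.50000
Σ(xᵢ − x̄)³ = 21879.0000 ⇒ m₃ = 21879.0000/8 = 2734.87500
m₂^(3/2) = 124.50000^(1.5) = 1389.16562
g1 = m₃ / m₂^(3/2) = 2734.87500 / 1389.16562 ≈ 1.969

1.969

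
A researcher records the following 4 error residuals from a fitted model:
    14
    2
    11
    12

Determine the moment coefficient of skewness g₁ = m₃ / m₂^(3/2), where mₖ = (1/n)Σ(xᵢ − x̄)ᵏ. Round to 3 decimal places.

-0.962

x̄ = (14 + 2 + 11 + 12) / 4 = 9.7500
deviations (xᵢ − x̄): 4.2500, -7.7500, 1.2500, 2.2500
Σ(xᵢ − x̄)² = 84.7500 ⇒ m₂ = 84.7500/4 = 21.18750
Σ(xᵢ − x̄)³ = -375.3750 ⇒ m₃ = -375.3750/4 = -93.84375
m₂^(3/2) = 21.18750^(1.5) = 97.52581
g₁ = m₃ / m₂^(3/2) = -93.84375 / 97.52581 ≈ -0.962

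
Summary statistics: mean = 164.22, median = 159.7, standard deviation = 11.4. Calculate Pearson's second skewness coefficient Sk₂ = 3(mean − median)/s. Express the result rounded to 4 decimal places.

Sk₂ = 3(164.22 − 159.7) / 11.4 = 3 × 4.5200 / 11.4
    = 13.5600 / 11.4 ≈ 1.1895

1.1895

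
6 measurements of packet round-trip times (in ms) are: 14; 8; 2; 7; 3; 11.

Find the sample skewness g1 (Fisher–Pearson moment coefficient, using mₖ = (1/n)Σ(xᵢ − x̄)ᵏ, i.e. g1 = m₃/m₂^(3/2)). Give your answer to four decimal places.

x̄ = (14 + 8 + 2 + 7 + 3 + 11) / 6 = 7.5000
deviations (xᵢ − x̄): 6.5000, 0.5000, -5.5000, -0.5000, -4.5000, 3.5000
Σ(xᵢ − x̄)² = 105.5000 ⇒ m₂ = 105.5000/6 = 17.58333
Σ(xᵢ − x̄)³ = 60.0000 ⇒ m₃ = 60.0000/6 = 10.00000
m₂^(3/2) = 17.58333^(1.5) = 73.73129
g1 = m₃ / m₂^(3/2) = 10.00000 / 73.73129 ≈ 0.1356

0.1356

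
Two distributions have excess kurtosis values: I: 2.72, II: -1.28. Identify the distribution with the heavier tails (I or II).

I

Higher excess kurtosis ⇒ heavier tails relative to the normal distribution.
2.72 vs -1.28: the larger is 2.72, so I has heavier tails. (I is leptokurtic — heavier-than-normal tails; the other is platykurtic.)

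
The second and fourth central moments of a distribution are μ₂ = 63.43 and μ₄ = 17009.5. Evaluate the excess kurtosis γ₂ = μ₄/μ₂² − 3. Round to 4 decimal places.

μ₂² = 63.43² = 4023.36490
μ₄/μ₂² = 17009.5 / 4023.36490 = 4.22768
γ₂ = 4.22768 − 3 ≈ 1.2277

1.2277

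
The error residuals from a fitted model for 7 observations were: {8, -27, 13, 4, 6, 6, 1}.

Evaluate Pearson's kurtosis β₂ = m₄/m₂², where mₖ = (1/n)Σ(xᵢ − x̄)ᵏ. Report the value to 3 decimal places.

x̄ = 1.5714
Σ(xᵢ − x̄)² = 1033.7143 ⇒ m₂ = 147.67347
Σ(xᵢ − x̄)⁴ = 685960.6181 ⇒ m₄ = 97994.37401
m₂² = 21807.45356
β₂ = m₄/m₂² = 97994.37401 / 21807.45356 ≈ 4.494

4.494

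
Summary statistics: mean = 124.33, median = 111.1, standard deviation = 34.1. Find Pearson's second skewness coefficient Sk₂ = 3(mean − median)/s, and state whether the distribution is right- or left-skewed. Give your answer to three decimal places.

1.164, right-skewed

Sk₂ = 3(124.33 − 111.1) / 34.1 = 3 × 13.2300 / 34.1
    = 39.6900 / 34.1 ≈ 1.164
Sk₂ > 0 ⇒ mean > median ⇒ right-skewed (positive skew).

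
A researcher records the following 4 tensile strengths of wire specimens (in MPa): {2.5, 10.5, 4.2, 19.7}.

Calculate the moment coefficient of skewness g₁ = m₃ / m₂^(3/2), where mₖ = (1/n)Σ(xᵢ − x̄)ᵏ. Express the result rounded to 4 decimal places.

0.5877

x̄ = (2.5 + 10.5 + 4.2 + 19.7) / 4 = 9.2250
deviations (xᵢ − x̄): -6.7250, 1.2750, -5.0250, 10.4750
Σ(xᵢ − x̄)² = 181.8275 ⇒ m₂ = 181.8275/4 = 45.45688
Σ(xᵢ − x̄)³ = 720.4219 ⇒ m₃ = 720.4219/4 = 180.10547
m₂^(3/2) = 45.45688^(1.5) = 306.47804
g₁ = m₃ / m₂^(3/2) = 180.10547 / 306.47804 ≈ 0.5877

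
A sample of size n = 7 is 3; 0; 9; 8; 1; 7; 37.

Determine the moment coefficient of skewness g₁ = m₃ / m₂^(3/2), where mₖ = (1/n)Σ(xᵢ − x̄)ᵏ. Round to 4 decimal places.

x̄ = (3 + 0 + 9 + 8 + 1 + 7 + 37) / 7 = 9.2857
deviations (xᵢ − x̄): -6.2857, -9.2857, -0.2857, -1.2857, -8.2857, -2.2857, 27.7143
Σ(xᵢ − x̄)² = 969.4286 ⇒ m₂ = 969.4286/7 = 138.48980
Σ(xᵢ − x̄)³ = 19654.8980 ⇒ m₃ = 19654.8980/7 = 2807.84257
m₂^(3/2) = 138.48980^(1.5) = 1629.77129
g₁ = m₃ / m₂^(3/2) = 2807.84257 / 1629.77129 ≈ 1.7228

1.7228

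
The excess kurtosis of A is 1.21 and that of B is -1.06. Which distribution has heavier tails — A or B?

A

Higher excess kurtosis ⇒ heavier tails relative to the normal distribution.
1.21 vs -1.06: the larger is 1.21, so A has heavier tails. (A is leptokurtic — heavier-than-normal tails; the other is platykurtic.)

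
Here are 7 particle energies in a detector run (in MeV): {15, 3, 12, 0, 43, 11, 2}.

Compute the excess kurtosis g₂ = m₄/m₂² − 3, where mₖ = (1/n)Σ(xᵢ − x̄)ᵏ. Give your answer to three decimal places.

x̄ = 12.2857
Σ(xᵢ − x̄)² = 1295.4286 ⇒ m₂ = 185.06122
Σ(xᵢ − x̄)⁴ = 931408.9213 ⇒ m₄ = 133058.41733
m₂² = 34247.65681
g₂ = m₄/m₂² − 3 = 3.88518 − 3 ≈ 0.885

0.885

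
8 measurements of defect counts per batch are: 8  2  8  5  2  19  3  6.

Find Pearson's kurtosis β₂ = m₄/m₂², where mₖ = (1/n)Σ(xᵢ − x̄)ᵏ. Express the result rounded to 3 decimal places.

x̄ = 6.6250
Σ(xᵢ − x̄)² = 215.8750 ⇒ m₂ = 26.98438
Σ(xᵢ − x̄)⁴ = 24554.1191 ⇒ m₄ = 3069.26489
m₂² = 728.15649
β₂ = m₄/m₂² = 3069.26489 / 728.15649 ≈ 4.215

4.215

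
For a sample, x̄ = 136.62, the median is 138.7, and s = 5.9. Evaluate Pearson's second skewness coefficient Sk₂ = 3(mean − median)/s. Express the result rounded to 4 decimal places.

-1.0576

Sk₂ = 3(136.62 − 138.7) / 5.9 = 3 × -2.0800 / 5.9
    = -6.2400 / 5.9 ≈ -1.0576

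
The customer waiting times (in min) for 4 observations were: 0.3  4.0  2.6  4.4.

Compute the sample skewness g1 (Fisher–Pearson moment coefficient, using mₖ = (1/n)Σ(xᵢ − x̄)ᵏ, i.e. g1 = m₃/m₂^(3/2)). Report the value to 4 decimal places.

x̄ = (0.3 + 4.0 + 2.6 + 4.4) / 4 = 2.8250
deviations (xᵢ − x̄): -2.5250, 1.1750, -0.2250, 1.5750
Σ(xᵢ − x̄)² = 10.2875 ⇒ m₂ = 10.2875/4 = 2.57188
Σ(xᵢ − x̄)³ = -10.5806 ⇒ m₃ = -10.5806/4 = -2.64516
m₂^(3/2) = 2.57188^(1.5) = 4.12453
g1 = m₃ / m₂^(3/2) = -2.64516 / 4.12453 ≈ -0.6413

-0.6413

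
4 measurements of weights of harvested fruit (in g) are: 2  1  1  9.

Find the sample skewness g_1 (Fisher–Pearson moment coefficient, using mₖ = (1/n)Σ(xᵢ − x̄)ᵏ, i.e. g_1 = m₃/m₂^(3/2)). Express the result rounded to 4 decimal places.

x̄ = (2 + 1 + 1 + 9) / 4 = 3.2500
deviations (xᵢ − x̄): -1.2500, -2.2500, -2.2500, 5.7500
Σ(xᵢ − x̄)² = 44.7500 ⇒ m₂ = 44.7500/4 = 11.18750
Σ(xᵢ − x̄)³ = 165.3750 ⇒ m₃ = 165.3750/4 = 41.34375
m₂^(3/2) = 11.18750^(1.5) = 37.41964
g_1 = m₃ / m₂^(3/2) = 41.34375 / 37.41964 ≈ 1.1049

1.1049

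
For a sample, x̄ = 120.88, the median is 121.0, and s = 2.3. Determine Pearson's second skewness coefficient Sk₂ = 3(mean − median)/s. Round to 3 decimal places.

Sk₂ = 3(120.88 − 121.0) / 2.3 = 3 × -0.1200 / 2.3
    = -0.3600 / 2.3 ≈ -0.157

-0.157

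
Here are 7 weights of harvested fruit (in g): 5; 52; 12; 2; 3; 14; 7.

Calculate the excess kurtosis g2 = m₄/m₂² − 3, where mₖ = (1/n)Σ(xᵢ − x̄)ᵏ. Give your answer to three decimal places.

1.578

x̄ = 13.5714
Σ(xᵢ − x̄)² = 1841.7143 ⇒ m₂ = 263.10204
Σ(xᵢ − x̄)⁴ = 2218492.2099 ⇒ m₄ = 316927.45856
m₂² = 69222.68388
g2 = m₄/m₂² − 3 = 4.57838 − 3 ≈ 1.578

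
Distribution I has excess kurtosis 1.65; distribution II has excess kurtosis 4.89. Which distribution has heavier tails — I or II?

II

Higher excess kurtosis ⇒ heavier tails relative to the normal distribution.
1.65 vs 4.89: the larger is 4.89, so II has heavier tails.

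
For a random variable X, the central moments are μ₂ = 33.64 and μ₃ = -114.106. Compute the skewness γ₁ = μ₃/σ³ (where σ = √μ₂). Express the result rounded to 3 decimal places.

-0.585

σ = √μ₂ = √33.64 = 5.80000
σ³ = μ₂^(3/2) = 195.11200
γ₁ = μ₃/σ³ = -114.106 / 195.11200 ≈ -0.585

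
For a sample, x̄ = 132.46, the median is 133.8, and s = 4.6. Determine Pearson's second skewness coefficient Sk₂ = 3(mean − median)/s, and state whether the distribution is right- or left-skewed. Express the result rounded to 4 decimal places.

Sk₂ = 3(132.46 − 133.8) / 4.6 = 3 × -1.3400 / 4.6
    = -4.0200 / 4.6 ≈ -0.8739
Sk₂ < 0 ⇒ mean < median ⇒ left-skewed (negative skew).

-0.8739, left-skewed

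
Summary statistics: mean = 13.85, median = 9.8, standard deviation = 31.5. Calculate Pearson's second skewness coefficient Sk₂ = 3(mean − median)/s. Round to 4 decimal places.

Sk₂ = 3(13.85 − 9.8) / 31.5 = 3 × 4.0500 / 31.5
    = 12.1500 / 31.5 ≈ 0.3857

0.3857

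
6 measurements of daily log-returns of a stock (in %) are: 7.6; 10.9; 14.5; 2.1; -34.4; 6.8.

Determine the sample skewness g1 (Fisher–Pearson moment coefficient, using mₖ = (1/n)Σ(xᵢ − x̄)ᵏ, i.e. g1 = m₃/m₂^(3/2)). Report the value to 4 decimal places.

-1.5773

x̄ = (7.6 + 10.9 + 14.5 + 2.1 - 34.4 + 6.8) / 6 = 1.2500
deviations (xᵢ − x̄): 6.3500, 9.6500, 13.2500, 0.8500, -35.6500, 5.5500
Σ(xᵢ − x̄)² = 1611.4550 ⇒ m₂ = 1611.4550/6 = 268.57583
Σ(xᵢ − x̄)³ = -41655.9360 ⇒ m₃ = -41655.9360/6 = -6942.65600
m₂^(3/2) = 268.57583^(1.5) = 4401.49688
g1 = m₃ / m₂^(3/2) = -6942.65600 / 4401.49688 ≈ -1.5773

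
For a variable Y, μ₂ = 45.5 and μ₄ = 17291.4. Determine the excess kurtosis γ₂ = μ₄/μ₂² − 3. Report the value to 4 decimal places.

μ₂² = 45.5² = 2070.25000
μ₄/μ₂² = 17291.4 / 2070.25000 = 8.35232
γ₂ = 8.35232 − 3 ≈ 5.3523

5.3523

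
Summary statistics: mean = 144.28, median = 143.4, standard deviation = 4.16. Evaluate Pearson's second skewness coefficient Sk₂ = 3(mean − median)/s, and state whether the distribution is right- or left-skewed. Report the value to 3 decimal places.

Sk₂ = 3(144.28 − 143.4) / 4.16 = 3 × 0.8800 / 4.16
    = 2.6400 / 4.16 ≈ 0.635
Sk₂ > 0 ⇒ mean > median ⇒ right-skewed (positive skew).

0.635, right-skewed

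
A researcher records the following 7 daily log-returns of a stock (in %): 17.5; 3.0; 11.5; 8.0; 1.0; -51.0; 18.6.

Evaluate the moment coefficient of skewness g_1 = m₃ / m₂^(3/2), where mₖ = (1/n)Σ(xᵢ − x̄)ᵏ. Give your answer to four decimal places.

-1.7180

x̄ = (17.5 + 3.0 + 11.5 + 8.0 + 1.0 - 51.0 + 18.6) / 7 = 1.2286
deviations (xᵢ − x̄): 16.2714, 1.7714, 10.2714, 6.7714, -0.2286, -52.2286, 17.3714
Σ(xᵢ − x̄)² = 3448.8943 ⇒ m₂ = 3448.8943/7 = 492.69918
Σ(xᵢ − x̄)³ = -131520.5137 ⇒ m₃ = -131520.5137/7 = -18788.64481
m₂^(3/2) = 492.69918^(1.5) = 10936.35915
g_1 = m₃ / m₂^(3/2) = -18788.64481 / 10936.35915 ≈ -1.7180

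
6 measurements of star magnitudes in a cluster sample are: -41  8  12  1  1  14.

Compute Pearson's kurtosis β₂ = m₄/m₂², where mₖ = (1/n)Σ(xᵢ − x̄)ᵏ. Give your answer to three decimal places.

x̄ = -0.8333
Σ(xᵢ − x̄)² = 2082.8333 ⇒ m₂ = 347.13889
Σ(xᵢ − x̄)⁴ = 2684581.4861 ⇒ m₄ = 447430.24769
m₂² = 120505.40818
β₂ = m₄/m₂² = 447430.24769 / 120505.40818 ≈ 3.713

3.713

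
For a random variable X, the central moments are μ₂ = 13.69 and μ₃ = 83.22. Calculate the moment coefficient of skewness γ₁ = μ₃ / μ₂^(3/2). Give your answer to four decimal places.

σ = √μ₂ = √13.69 = 3.70000
σ³ = μ₂^(3/2) = 50.65300
γ₁ = μ₃/σ³ = 83.22 / 50.65300 ≈ 1.6429

1.6429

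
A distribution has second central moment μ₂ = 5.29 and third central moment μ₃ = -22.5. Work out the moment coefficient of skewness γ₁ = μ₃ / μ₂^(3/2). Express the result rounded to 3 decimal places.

σ = √μ₂ = √5.29 = 2.30000
σ³ = μ₂^(3/2) = 12.16700
γ₁ = μ₃/σ³ = -22.5 / 12.16700 ≈ -1.849

-1.849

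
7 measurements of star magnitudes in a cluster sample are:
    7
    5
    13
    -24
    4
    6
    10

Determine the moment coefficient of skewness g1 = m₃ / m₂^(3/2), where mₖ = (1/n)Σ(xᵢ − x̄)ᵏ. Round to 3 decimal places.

-1.764

x̄ = (7 + 5 + 13 - 24 + 4 + 6 + 10) / 7 = 3.0000
deviations (xᵢ − x̄): 4.0000, 2.0000, 10.0000, -27.0000, 1.0000, 3.0000, 7.0000
Σ(xᵢ − x̄)² = 908.0000 ⇒ m₂ = 908.0000/7 = 129.71429
Σ(xᵢ − x̄)³ = -18240.0000 ⇒ m₃ = -18240.0000/7 = -2605.71429
m₂^(3/2) = 129.71429^(1.5) = 1477.34427
g1 = m₃ / m₂^(3/2) = -2605.71429 / 1477.34427 ≈ -1.764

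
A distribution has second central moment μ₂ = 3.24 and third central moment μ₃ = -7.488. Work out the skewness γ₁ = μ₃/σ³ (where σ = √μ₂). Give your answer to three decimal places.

σ = √μ₂ = √3.24 = 1.80000
σ³ = μ₂^(3/2) = 5.83200
γ₁ = μ₃/σ³ = -7.488 / 5.83200 ≈ -1.284

-1.284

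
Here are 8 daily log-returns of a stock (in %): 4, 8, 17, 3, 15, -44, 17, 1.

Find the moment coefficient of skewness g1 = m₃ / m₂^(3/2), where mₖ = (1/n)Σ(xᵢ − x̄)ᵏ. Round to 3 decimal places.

-1.808

x̄ = (4 + 8 + 17 + 3 + 15 - 44 + 17 + 1) / 8 = 2.6250
deviations (xᵢ − x̄): 1.3750, 5.3750, 14.3750, 0.3750, 12.3750, -46.6250, 14.3750, -1.6250
Σ(xᵢ − x̄)² = 2773.8750 ⇒ m₂ = 2773.8750/8 = 346.73438
Σ(xᵢ − x̄)³ = -93367.9688 ⇒ m₃ = -93367.9688/8 = -11670.99609
m₂^(3/2) = 346.73438^(1.5) = 6456.47315
g1 = m₃ / m₂^(3/2) = -11670.99609 / 6456.47315 ≈ -1.808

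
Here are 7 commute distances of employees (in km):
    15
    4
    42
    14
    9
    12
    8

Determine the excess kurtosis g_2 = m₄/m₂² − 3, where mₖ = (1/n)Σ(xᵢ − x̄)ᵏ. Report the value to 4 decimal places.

x̄ = 14.8571
Σ(xᵢ − x̄)² = 944.8571 ⇒ m₂ = 134.97959
Σ(xᵢ − x̄)⁴ = 560128.1341 ⇒ m₄ = 80018.30487
m₂² = 18219.49021
g_2 = m₄/m₂² − 3 = 4.39191 − 3 ≈ 1.3919

1.3919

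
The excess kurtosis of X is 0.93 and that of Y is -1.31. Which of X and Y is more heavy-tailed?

Higher excess kurtosis ⇒ heavier tails relative to the normal distribution.
0.93 vs -1.31: the larger is 0.93, so X has heavier tails. (X is leptokurtic — heavier-than-normal tails; the other is platykurtic.)

X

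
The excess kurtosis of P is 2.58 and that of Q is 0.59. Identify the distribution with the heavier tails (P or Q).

P

Higher excess kurtosis ⇒ heavier tails relative to the normal distribution.
2.58 vs 0.59: the larger is 2.58, so P has heavier tails.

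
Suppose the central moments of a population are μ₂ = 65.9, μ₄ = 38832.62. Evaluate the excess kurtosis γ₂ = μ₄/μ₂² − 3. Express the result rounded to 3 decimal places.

5.942

μ₂² = 65.9² = 4342.81000
μ₄/μ₂² = 38832.62 / 4342.81000 = 8.94182
γ₂ = 8.94182 − 3 ≈ 5.942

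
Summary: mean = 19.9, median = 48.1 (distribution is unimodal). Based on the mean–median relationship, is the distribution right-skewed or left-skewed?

mean − median = 19.9 − 48.1 = -28.2
mean < median ⇒ the longer tail is on the left ⇒ left-skewed (negatively skewed).

left-skewed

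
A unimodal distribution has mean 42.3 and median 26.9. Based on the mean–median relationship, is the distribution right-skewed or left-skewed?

right-skewed

mean − median = 42.3 − 26.9 = 15.4
mean > median ⇒ the longer tail is on the right ⇒ right-skewed (positively skewed).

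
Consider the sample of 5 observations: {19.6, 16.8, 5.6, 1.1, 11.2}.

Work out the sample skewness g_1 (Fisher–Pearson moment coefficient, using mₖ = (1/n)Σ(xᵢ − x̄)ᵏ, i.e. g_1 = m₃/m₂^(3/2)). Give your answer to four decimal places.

x̄ = (19.6 + 16.8 + 5.6 + 1.1 + 11.2) / 5 = 10.8600
deviations (xᵢ − x̄): 8.7400, 5.9400, -5.2600, -9.7600, 0.3400
Σ(xᵢ − x̄)² = 234.7120 ⇒ m₂ = 234.7120/5 = 46.94240
Σ(xᵢ − x̄)³ = -197.9942 ⇒ m₃ = -197.9942/5 = -39.59885
m₂^(3/2) = 46.94240^(1.5) = 321.62362
g_1 = m₃ / m₂^(3/2) = -39.59885 / 321.62362 ≈ -0.1231

-0.1231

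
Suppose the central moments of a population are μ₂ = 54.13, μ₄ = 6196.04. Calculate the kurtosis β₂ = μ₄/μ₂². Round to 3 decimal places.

μ₂² = 54.13² = 2930.05690
μ₄/μ₂² = 6196.04 / 2930.05690 = 2.11465
β₂ ≈ 2.115

2.115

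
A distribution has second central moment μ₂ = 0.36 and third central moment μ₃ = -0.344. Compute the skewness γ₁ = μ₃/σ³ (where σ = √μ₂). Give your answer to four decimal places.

σ = √μ₂ = √0.36 = 0.60000
σ³ = μ₂^(3/2) = 0.21600
γ₁ = μ₃/σ³ = -0.344 / 0.21600 ≈ -1.5926

-1.5926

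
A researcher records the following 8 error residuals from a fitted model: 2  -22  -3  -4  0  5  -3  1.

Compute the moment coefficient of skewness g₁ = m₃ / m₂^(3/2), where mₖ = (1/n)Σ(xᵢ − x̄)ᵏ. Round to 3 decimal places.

x̄ = (2 - 22 - 3 - 4 + 0 + 5 - 3 + 1) / 8 = -3.0000
deviations (xᵢ − x̄): 5.0000, -19.0000, 0.0000, -1.0000, 3.0000, 8.0000, 0.0000, 4.0000
Σ(xᵢ − x̄)² = 476.0000 ⇒ m₂ = 476.0000/8 = 59.50000
Σ(xᵢ − x̄)³ = -6132.0000 ⇒ m₃ = -6132.0000/8 = -766.50000
m₂^(3/2) = 59.50000^(1.5) = 458.96065
g₁ = m₃ / m₂^(3/2) = -766.50000 / 458.96065 ≈ -1.670

-1.670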